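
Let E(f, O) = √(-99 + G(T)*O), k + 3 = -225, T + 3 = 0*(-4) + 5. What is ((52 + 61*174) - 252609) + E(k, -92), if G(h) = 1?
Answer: -241943 + I*√191 ≈ -2.4194e+5 + 13.82*I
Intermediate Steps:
T = 2 (T = -3 + (0*(-4) + 5) = -3 + (0 + 5) = -3 + 5 = 2)
k = -228 (k = -3 - 225 = -228)
E(f, O) = √(-99 + O) (E(f, O) = √(-99 + 1*O) = √(-99 + O))
((52 + 61*174) - 252609) + E(k, -92) = ((52 + 61*174) - 252609) + √(-99 - 92) = ((52 + 10614) - 252609) + √(-191) = (10666 - 252609) + I*√191 = -241943 + I*√191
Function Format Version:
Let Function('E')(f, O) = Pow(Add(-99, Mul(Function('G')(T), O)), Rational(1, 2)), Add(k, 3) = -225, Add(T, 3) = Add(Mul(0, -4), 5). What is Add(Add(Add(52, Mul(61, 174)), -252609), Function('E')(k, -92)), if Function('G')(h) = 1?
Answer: Add(-241943, Mul(I, Pow(191, Rational(1, 2)))) ≈ Add(-2.4194e+5, Mul(13.820, I))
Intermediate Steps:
T = 2 (T = Add(-3, Add(Mul(0, -4), 5)) = Add(-3, Add(0, 5)) = Add(-3, 5) = 2)
k = -228 (k = Add(-3, -225) = -228)
Function('E')(f, O) = Pow(Add(-99, O), Rational(1, 2)) (Function('E')(f, O) = Pow(Add(-99, Mul(1, O)), Rational(1, 2)) = Pow(Add(-99, O), Rational(1, 2)))
Add(Add(Add(52, Mul(61, 174)), -252609), Function('E')(k, -92)) = Add(Add(Add(52, Mul(61, 174)), -252609), Pow(Add(-99, -92), Rational(1, 2))) = Add(Add(Add(52, 10614), -252609), Pow(-191, Rational(1, 2))) = Add(Add(10666, -252609), Mul(I, Pow(191, Rational(1, 2)))) = Add(-241943, Mul(I, Pow(191, Rational(1, 2))))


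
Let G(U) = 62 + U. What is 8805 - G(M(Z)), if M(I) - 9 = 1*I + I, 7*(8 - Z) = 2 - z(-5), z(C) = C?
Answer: 8720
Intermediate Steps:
Z = 7 (Z = 8 - (2 - 1*(-5))/7 = 8 - (2 + 5)/7 = 8 - ⅐*7 = 8 - 1 = 7)
M(I) = 9 + 2*I (M(I) = 9 + (1*I + I) = 9 + (I + I) = 9 + 2*I)
8805 - G(M(Z)) = 8805 - (62 + (9 + 2*7)) = 8805 - (62 + (9 + 14)) = 8805 - (62 + 23) = 8805 - 1*85 = 8805 - 85 = 8720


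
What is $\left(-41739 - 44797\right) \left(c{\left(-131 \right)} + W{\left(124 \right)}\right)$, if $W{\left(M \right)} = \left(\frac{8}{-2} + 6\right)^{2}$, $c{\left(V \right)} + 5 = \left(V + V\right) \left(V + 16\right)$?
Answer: $-2607243144$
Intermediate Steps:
$c{\left(V \right)} = -5 + 2 V \left(16 + V\right)$ ($c{\left(V \right)} = -5 + \left(V + V\right) \left(V + 16\right) = -5 + 2 V \left(16 + V\right)$)
$W{\left(M \right)} = 4$ ($W{\left(M \right)} = \left(8 \left(- \frac{1}{2}\right) + 6\right)^{2} = \left(-4 + 6\right)^{2} = 2^{2} = 4$)
$\left(-41739 - 44797\right) \left(c{\left(-131 \right)} + W{\left(124 \right)}\right) = \left(-41739 - 44797\right) \left(\left(-5 + 2 \left(-131\right)^{2} + 32 \left(-131\right)\right) + 4\right) = - 86536 \left(\left(-5 + 2 \cdot 17161 - 4192\right) + 4\right) = - 86536 \left(\left(-5 + 34322 - 4192\right) + 4\right) = - 86536 \left(30125 + 4\right) = \left(-86536\right) 30129 = -2607243144$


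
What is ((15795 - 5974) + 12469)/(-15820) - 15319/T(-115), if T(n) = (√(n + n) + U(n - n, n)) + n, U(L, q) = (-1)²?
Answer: (-2229*√230 + 23980552*I)/(1582*(√230 + 114*I)) ≈ 130.63 + 17.566*I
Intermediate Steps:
U(L, q) = 1
T(n) = 1 + n + √2*√n (T(n) = (√(n + n) + 1) + n = (√(2*n) + 1) + n = (√2*√n + 1) + n = (1 + √2*√n) + n = 1 + n + √2*√n)
((15795 - 5974) + 12469)/(-15820) - 15319/T(-115) = ((15795 - 5974) + 12469)/(-15820) - 15319/(1 - 115 + √2*√(-115)) = (9821 + 12469)*(-1/15820) - 15319/(1 - 115 + √2*(I*√115)) = 22290*(-1/15820) - 15319/(1 - 115 + I*√230) = -2229/1582 - 15319/(-114 + I*√230)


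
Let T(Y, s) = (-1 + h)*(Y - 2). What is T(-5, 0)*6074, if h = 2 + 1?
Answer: -85036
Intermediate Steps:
h = 3
T(Y, s) = -4 + 2*Y (T(Y, s) = (-1 + 3)*(Y - 2) = 2*(-2 + Y) = -4 + 2*Y)
T(-5, 0)*6074 = (-4 + 2*(-5))*6074 = (-4 - 10)*6074 = -14*6074 = -85036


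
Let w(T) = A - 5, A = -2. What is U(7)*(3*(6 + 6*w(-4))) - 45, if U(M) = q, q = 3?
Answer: -369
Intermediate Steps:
w(T) = -7 (w(T) = -2 - 5 = -7)
U(M) = 3
U(7)*(3*(6 + 6*w(-4))) - 45 = 3*(3*(6 + 6*(-7))) - 45 = 3*(3*(6 - 42)) - 45 = 3*(3*(-36)) - 45 = 3*(-108) - 45 = -324 - 45 = -369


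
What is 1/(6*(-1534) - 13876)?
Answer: -1/23080 ≈ -4.3328e-5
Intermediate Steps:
1/(6*(-1534) - 13876) = 1/(-9204 - 13876) = 1/(-23080) = -1/23080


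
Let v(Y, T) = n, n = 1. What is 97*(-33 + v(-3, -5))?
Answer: -3104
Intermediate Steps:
v(Y, T) = 1
97*(-33 + v(-3, -5)) = 97*(-33 + 1) = 97*(-32) = -3104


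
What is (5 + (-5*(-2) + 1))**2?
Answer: 256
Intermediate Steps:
(5 + (-5*(-2) + 1))**2 = (5 + (10 + 1))**2 = (5 + 11)**2 = 16**2 = 256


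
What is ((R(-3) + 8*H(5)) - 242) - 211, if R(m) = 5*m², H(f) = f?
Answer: -368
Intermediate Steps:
((R(-3) + 8*H(5)) - 242) - 211 = ((5*(-3)² + 8*5) - 242) - 211 = ((5*9 + 40) - 242) - 211 = ((45 + 40) - 242) - 211 = (85 - 242) - 211 = -157 - 211 = -368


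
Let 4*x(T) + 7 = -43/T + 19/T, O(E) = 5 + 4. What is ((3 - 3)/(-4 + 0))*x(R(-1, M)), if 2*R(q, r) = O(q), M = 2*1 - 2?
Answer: 0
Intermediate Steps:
M = 0 (M = 2 - 2 = 0)
O(E) = 9
R(q, r) = 9/2 (R(q, r) = (½)*9 = 9/2)
x(T) = -7/4 - 6/T (x(T) = -7/4 + (-43/T + 19/T)/4 = -7/4 + (-24/T)/4 = -7/4 - 6/T)
((3 - 3)/(-4 + 0))*x(R(-1, M)) = ((3 - 3)/(-4 + 0))*(-7/4 - 6/9/2) = (0/(-4))*(-7/4 - 6*2/9) = (0*(-¼))*(-7/4 - 4/3) = 0*(-37/12) = 0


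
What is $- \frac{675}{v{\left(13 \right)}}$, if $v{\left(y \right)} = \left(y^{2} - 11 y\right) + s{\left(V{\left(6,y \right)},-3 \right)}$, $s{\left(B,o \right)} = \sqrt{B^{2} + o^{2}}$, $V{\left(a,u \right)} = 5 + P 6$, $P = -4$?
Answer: $- \frac{975}{17} + \frac{75 \sqrt{370}}{34} \approx -14.922$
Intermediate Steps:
$V{\left(a,u \right)} = -19$ ($V{\left(a,u \right)} = 5 - 24 = -19$)
$v{\left(y \right)} = \sqrt{370} + y^{2} - 11 y$ ($v{\left(y \right)} = \left(y^{2} - 11 y\right) + \sqrt{\left(-19\right)^{2} + \left(-3\right)^{2}} = \left(y^{2} - 11 y\right) + \sqrt{361 + 9} = \left(y^{2} - 11 y\right) + \sqrt{370} = \sqrt{370} + y^{2} - 11 y$)
$- \frac{675}{v{\left(13 \right)}} = - \frac{675}{\sqrt{370} + 13^{2} - 143} = - \frac{675}{\sqrt{370} + 169 - 143} = - \frac{675}{26 + \sqrt{370}}$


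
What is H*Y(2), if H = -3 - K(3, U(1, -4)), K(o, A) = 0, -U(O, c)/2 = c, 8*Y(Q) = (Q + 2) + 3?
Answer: -21/8 ≈ -2.6250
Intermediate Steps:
Y(Q) = 5/8 + Q/8 (Y(Q) = ((Q + 2) + 3)/8 = ((2 + Q) + 3)/8 = (5 + Q)/8 = 5/8 + Q/8)
U(O, c) = -2*c
H = -3 (H = -3 - 1*0 = -3 + 0 = -3)
H*Y(2) = -3*(5/8 + (⅛)*2) = -3*(5/8 + ¼) = -3*7/8 = -21/8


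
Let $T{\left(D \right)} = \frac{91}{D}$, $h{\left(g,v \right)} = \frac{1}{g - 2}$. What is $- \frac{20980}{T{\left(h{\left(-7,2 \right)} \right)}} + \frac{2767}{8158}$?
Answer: $\frac{173421013}{6681402} \approx 25.956$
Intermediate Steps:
$h{\left(g,v \right)} = \frac{1}{-2 + g}$
$- \frac{20980}{T{\left(h{\left(-7,2 \right)} \right)}} + \frac{2767}{8158} = - \frac{20980}{91 \frac{1}{\frac{1}{-2 - 7}}} + \frac{2767}{8158} = - \frac{20980}{91 \frac{1}{\frac{1}{-9}}} + 2767 \cdot \frac{1}{8158} = - \frac{20980}{91 \frac{1}{- \frac{1}{9}}} + \frac{2767}{8158} = - \frac{20980}{91 \left(-9\right)} + \frac{2767}{8158} = - \frac{20980}{-819} + \frac{2767}{8158} = \left(-20980\right) \left(- \frac{1}{819}\right) + \frac{2767}{8158} = \frac{20980}{819} + \frac{2767}{8158} = \frac{173421013}{6681402}$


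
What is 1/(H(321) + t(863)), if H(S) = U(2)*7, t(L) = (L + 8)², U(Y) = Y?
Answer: 1/758655 ≈ 1.3181e-6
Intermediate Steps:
t(L) = (8 + L)²
H(S) = 14 (H(S) = 2*7 = 14)
1/(H(321) + t(863)) = 1/(14 + (8 + 863)²) = 1/(14 + 871²) = 1/(14 + 758641) = 1/758655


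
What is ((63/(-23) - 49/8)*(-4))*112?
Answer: 91336/23 ≈ 3971.1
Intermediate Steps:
((63/(-23) - 49/8)*(-4))*112 = ((63*(-1/23) - 49*1/8)*(-4))*112 = ((-63/23 - 49/8)*(-4))*112 = -1631/184*(-4)*112 = (1631/46)*112 = 91336/23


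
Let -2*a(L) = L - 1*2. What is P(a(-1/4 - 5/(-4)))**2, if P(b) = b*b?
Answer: 1/16 ≈ 0.062500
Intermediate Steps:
a(L) = 1 - L/2 (a(L) = -(L - 1*2)/2 = -(L - 2)/2 = -(-2 + L)/2 = 1 - L/2)
P(b) = b**2
P(a(-1/4 - 5/(-4)))**2 = ((1 - (-1/4 - 5/(-4))/2)**2)**2 = ((1 - (-1*1/4 - 5*(-1/4))/2)**2)**2 = ((1 - (-1/4 + 5/4)/2)**2)**2 = ((1 - 1/2*1)**2)**2 = ((1 - 1/2)**2)**2 = ((1/2)**2)**2 = (1/4)**2 = 1/16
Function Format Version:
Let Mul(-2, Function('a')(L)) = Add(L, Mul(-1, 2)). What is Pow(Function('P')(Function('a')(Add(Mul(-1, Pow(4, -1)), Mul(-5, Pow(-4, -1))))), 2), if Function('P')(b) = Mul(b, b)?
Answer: Rational(1, 16) ≈ 0.062500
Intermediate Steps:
Function('a')(L) = Add(1, Mul(Rational(-1, 2), L)) (Function('a')(L) = Mul(Rational(-1, 2), Add(L, Mul(-1, 2))) = Mul(Rational(-1, 2), Add(L, -2)) = Mul(Rational(-1, 2), Add(-2, L)) = Add(1, Mul(Rational(-1, 2), L)))
Function('P')(b) = Pow(b, 2)
Pow(Function('P')(Function('a')(Add(Mul(-1, Pow(4, -1)), Mul(-5, Pow(-4, -1))))), 2) = Pow(Pow(Add(1, Mul(Rational(-1, 2), Add(Mul(-1, Pow(4, -1)), Mul(-5, Pow(-4, -1))))), 2), 2) = Pow(Pow(Add(1, Mul(Rational(-1, 2), Add(Mul(-1, Rational(1, 4)), Mul(-5, Rational(-1, 4))))), 2), 2) = Pow(Pow(Add(1, Mul(Rational(-1, 2), Add(Rational(-1, 4), Rational(5, 4)))), 2), 2) = Pow(Pow(Add(1, Mul(Rational(-1, 2), 1)), 2), 2) = Pow(Pow(Add(1, Rational(-1, 2)), 2), 2) = Pow(Pow(Rational(1, 2), 2), 2) = Pow(Rational(1, 4), 2) = Rational(1, 16)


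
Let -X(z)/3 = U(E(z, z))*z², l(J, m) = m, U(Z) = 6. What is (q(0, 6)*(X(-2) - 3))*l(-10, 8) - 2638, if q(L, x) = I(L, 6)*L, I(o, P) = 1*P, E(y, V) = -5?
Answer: -2638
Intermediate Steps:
I(o, P) = P
X(z) = -18*z²
q(L, x) = 6*L
(q(0, 6)*(X(-2) - 3))*l(-10, 8) - 2638 = ((6*0)*(-18*(-2)² - 3))*8 - 2638 = (0*(-18*4 - 3))*8 - 2638 = (0*(-72 - 3))*8 - 2638 = (0*(-75))*8 - 2638 = 0*8 - 2638 = 0 - 2638 = -2638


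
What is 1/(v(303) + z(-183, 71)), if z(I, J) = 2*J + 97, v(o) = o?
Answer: 1/542 ≈ 0.0018450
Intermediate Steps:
z(I, J) = 97 + 2*J
1/(v(303) + z(-183, 71)) = 1/(303 + (97 + 2*71)) = 1/(303 + (97 + 142)) = 1/(303 + 239) = 1/542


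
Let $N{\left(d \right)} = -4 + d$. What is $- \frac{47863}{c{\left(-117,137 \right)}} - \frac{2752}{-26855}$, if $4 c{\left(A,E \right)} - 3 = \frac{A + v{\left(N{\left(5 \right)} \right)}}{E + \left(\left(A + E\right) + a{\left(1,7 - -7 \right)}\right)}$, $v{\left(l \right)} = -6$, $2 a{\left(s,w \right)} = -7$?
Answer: $- \frac{315684256924}{3625425} \approx -87075.0$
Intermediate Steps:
$a{\left(s,w \right)} = - \frac{7}{2}$ ($a{\left(s,w \right)} = \frac{1}{2} \left(-7\right) = - \frac{7}{2}$)
$c{\left(A,E \right)} = \frac{3}{4} + \frac{-6 + A}{4 \left(- \frac{7}{2} + A + 2 E\right)}$ ($c{\left(A,E \right)} = \frac{3}{4} + \frac{\left(A - 6\right) \frac{1}{E - \left(\frac{7}{2} - A - E\right)}}{4} = \frac{3}{4} + \frac{\left(-6 + A\right) \frac{1}{E + \left(- \frac{7}{2} + A + E\right)}}{4} = \frac{3}{4} + \frac{\left(-6 + A\right) \frac{1}{- \frac{7}{2} + A + 2 E}}{4} = \frac{3}{4} + \frac{\frac{1}{- \frac{7}{2} + A + 2 E} \left(-6 + A\right)}{4} = \frac{3}{4} + \frac{-6 + A}{4 \left(- \frac{7}{2} + A + 2 E\right)}$)
$- \frac{47863}{c{\left(-117,137 \right)}} - \frac{2752}{-26855} = - \frac{47863}{\frac{1}{4} \frac{1}{-7 + 2 \left(-117\right) + 4 \cdot 137} \left(-33 + 8 \left(-117\right) + 12 \cdot 137\right)} - \frac{2752}{-26855} = - \frac{47863}{\frac{1}{4} \frac{1}{-7 - 234 + 548} \left(-33 - 936 + 1644\right)} - - \frac{2752}{26855} = - \frac{47863}{\frac{1}{4} \cdot \frac{1}{307} \cdot 675} + \frac{2752}{26855} = - \frac{47863}{\frac{675}{1228}} + \frac{2752}{26855} = \left(-47863\right) \frac{1228}{675} + \frac{2752}{26855} = - \frac{58775764}{675} + \frac{2752}{26855} = - \frac{315684256924}{3625425}$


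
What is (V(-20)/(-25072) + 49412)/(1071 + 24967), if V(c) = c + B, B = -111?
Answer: 1238857795/652824736 ≈ 1.8977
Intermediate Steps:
V(c) = -111 + c (V(c) = c - 111 = -111 + c)
(V(-20)/(-25072) + 49412)/(1071 + 24967) = ((-111 - 20)/(-25072) + 49412)/(1071 + 24967) = (-131*(-1/25072) + 49412)/26038 = (131/25072 + 49412)*(1/26038) = (1238857795/25072)*(1/26038) = 1238857795/652824736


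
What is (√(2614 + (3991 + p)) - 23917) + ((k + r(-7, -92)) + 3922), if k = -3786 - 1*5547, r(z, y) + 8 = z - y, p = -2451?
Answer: -29251 + √4154 ≈ -29187.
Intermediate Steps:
r(z, y) = -8 + z - y (r(z, y) = -8 + (z - y) = -8 + z - y)
k = -9333 (k = -3786 - 5547 = -9333)
(√(2614 + (3991 + p)) - 23917) + ((k + r(-7, -92)) + 3922) = (√(2614 + (3991 - 2451)) - 23917) + ((-9333 + (-8 - 7 - 1*(-92))) + 3922) = (√(2614 + 1540) - 23917) + ((-9333 + (-8 - 7 + 92)) + 3922) = (√4154 - 23917) + ((-9333 + 77) + 3922) = (-23917 + √4154) + (-9256 + 3922) = (-23917 + √4154) - 5334 = -29251 + √4154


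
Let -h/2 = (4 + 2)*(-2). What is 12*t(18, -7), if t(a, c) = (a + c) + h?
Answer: 420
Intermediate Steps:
h = 24 (h = -2*(4 + 2)*(-2) = -12*(-2) = -2*(-12) = 24)
t(a, c) = 24 + a + c (t(a, c) = (a + c) + 24 = 24 + a + c)
12*t(18, -7) = 12*(24 + 18 - 7) = 12*35 = 420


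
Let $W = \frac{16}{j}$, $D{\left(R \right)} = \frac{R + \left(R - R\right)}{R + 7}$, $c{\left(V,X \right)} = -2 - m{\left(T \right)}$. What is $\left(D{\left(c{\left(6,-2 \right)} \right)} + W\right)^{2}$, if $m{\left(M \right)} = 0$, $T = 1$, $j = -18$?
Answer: $\frac{3364}{2025} \approx 1.6612$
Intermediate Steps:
$c{\left(V,X \right)} = -2$ ($c{\left(V,X \right)} = -2 - 0 = -2 + 0 = -2$)
$D{\left(R \right)} = \frac{R}{7 + R}$ ($D{\left(R \right)} = \frac{R + 0}{7 + R} = \frac{R}{7 + R}$)
$W = - \frac{8}{9}$ ($W = \frac{16}{-18} = 16 \left(- \frac{1}{18}\right) = - \frac{8}{9} \approx -0.88889$)
$\left(D{\left(c{\left(6,-2 \right)} \right)} + W\right)^{2} = \left(- \frac{2}{7 - 2} - \frac{8}{9}\right)^{2} = \left(- \frac{2}{5} - \frac{8}{9}\right)^{2} = \left(- \frac{58}{45}\right)^{2} = \frac{3364}{2025}$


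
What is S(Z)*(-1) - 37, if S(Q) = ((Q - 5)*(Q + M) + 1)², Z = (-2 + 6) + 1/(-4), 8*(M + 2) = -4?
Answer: -9553/256 ≈ -37.316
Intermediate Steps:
M = -5/2 (M = -2 + (⅛)*(-4) = -2 - ½ = -5/2 ≈ -2.5000)
Z = 15/4 (Z = 4 - ¼ = 15/4 ≈ 3.7500)
S(Q) = (1 + (-5 + Q)*(-5/2 + Q))² (S(Q) = ((Q - 5)*(Q - 5/2) + 1)² = ((-5 + Q)*(-5/2 + Q) + 1)² = (1 + (-5 + Q)*(-5/2 + Q))²)
S(Z)*(-1) - 37 = ((27 - 15*15/4 + 2*(15/4)²)²/4)*(-1) - 37 = ((27 - 225/4 + 2*(225/16))²/4)*(-1) - 37 = ((27 - 225/4 + 225/8)²/4)*(-1) - 37 = ((-9/8)²/4)*(-1) - 37 = ((¼)*(81/64))*(-1) - 37 = (81/256)*(-1) - 37 = -81/256 - 37 = -9553/256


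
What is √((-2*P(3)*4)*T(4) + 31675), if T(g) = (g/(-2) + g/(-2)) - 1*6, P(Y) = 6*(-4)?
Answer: √29755 ≈ 172.50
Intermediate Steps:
P(Y) = -24
T(g) = -6 - g (T(g) = (g*(-½) + g*(-½)) - 6 = (-g/2 - g/2) - 6 = -g - 6 = -6 - g)
√((-2*P(3)*4)*T(4) + 31675) = √((-2*(-24)*4)*(-6 - 1*4) + 31675) = √((48*4)*(-6 - 4) + 31675) = √(192*(-10) + 31675) = √(-1920 + 31675) = √29755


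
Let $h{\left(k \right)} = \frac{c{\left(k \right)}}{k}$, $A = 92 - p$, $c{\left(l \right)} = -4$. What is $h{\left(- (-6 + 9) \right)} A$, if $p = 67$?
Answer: $\frac{100}{3} \approx 33.333$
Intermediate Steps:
$A = 25$ ($A = 92 - 67 = 25$)
$h{\left(k \right)} = - \frac{4}{k}$
$h{\left(- (-6 + 9) \right)} A = - \frac{4}{\left(-1\right) \left(-6 + 9\right)} 25 = - \frac{4}{\left(-1\right) 3} \cdot 25 = - \frac{4}{-3} \cdot 25 = \left(-4\right) \left(- \frac{1}{3}\right) 25 = \frac{4}{3} \cdot 25 = \frac{100}{3}$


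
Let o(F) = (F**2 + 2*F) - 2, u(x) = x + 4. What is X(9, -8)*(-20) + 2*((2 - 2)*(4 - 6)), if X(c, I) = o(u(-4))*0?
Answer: 0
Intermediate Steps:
u(x) = 4 + x
o(F) = -2 + F**2 + 2*F
X(c, I) = 0 (X(c, I) = (-2 + (4 - 4)**2 + 2*(4 - 4))*0 = (-2 + 0**2 + 2*0)*0 = (-2 + 0 + 0)*0 = -2*0 = 0)
X(9, -8)*(-20) + 2*((2 - 2)*(4 - 6)) = 0*(-20) + 2*((2 - 2)*(4 - 6)) = 0 + 2*(0*(-2)) = 0 + 2*0 = 0 + 0 = 0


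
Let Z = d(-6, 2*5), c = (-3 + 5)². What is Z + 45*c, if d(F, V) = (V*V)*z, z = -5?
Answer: -320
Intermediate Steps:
c = 4 (c = 2² = 4)
d(F, V) = -5*V² (d(F, V) = (V*V)*(-5) = V²*(-5) = -5*V²)
Z = -500 (Z = -5*(2*5)² = -5*10² = -5*100 = -500)
Z + 45*c = -500 + 45*4 = -500 + 180 = -320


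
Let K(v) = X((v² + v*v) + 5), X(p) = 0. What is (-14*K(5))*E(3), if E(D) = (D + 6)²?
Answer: 0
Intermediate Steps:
E(D) = (6 + D)²
K(v) = 0
(-14*K(5))*E(3) = (-14*0)*(6 + 3)² = 0*9² = 0*81 = 0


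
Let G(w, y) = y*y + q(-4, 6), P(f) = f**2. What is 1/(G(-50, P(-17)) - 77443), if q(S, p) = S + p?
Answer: 1/6080 ≈ 0.00016447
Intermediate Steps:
G(w, y) = 2 + y**2 (G(w, y) = y*y + (-4 + 6) = y**2 + 2 = 2 + y**2)
1/(G(-50, P(-17)) - 77443) = 1/((2 + ((-17)**2)**2) - 77443) = 1/((2 + 289**2) - 77443) = 1/((2 + 83521) - 77443) = 1/(83523 - 77443) = 1/6080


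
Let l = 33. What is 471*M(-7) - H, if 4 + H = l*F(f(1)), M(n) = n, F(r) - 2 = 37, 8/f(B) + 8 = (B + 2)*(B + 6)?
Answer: -4580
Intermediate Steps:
f(B) = 8/(-8 + (2 + B)*(6 + B)) (f(B) = 8/(-8 + (B + 2)*(B + 6)) = 8/(-8 + (2 + B)*(6 + B)))
F(r) = 39 (F(r) = 2 + 37 = 39)
H = 1283 (H = -4 + 33*39 = -4 + 1287 = 1283)
471*M(-7) - H = 471*(-7) - 1*1283 = -3297 - 1283 = -4580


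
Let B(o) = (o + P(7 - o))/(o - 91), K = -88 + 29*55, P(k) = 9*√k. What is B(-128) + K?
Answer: 330161/219 - 9*√15/73 ≈ 1507.1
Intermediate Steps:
K = 1507 (K = -88 + 1595 = 1507)
B(o) = (o + 9*√(7 - o))/(-91 + o) (B(o) = (o + 9*√(7 - o))/(o - 91) = (o + 9*√(7 - o))/(-91 + o))
B(-128) + K = (-128 + 9*√(7 - 1*(-128)))/(-91 - 128) + 1507 = (-128 + 9*√(7 + 128))/(-219) + 1507 = -(-128 + 9*√135)/219 + 1507 = -(-128 + 9*(3*√15))/219 + 1507 = -(-128 + 27*√15)/219 + 1507 = (128/219 - 9*√15/73) + 1507 = 330161/219 - 9*√15/73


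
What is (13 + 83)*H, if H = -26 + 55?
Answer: 2784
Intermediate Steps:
H = 29
(13 + 83)*H = (13 + 83)*29 = 96*29 = 2784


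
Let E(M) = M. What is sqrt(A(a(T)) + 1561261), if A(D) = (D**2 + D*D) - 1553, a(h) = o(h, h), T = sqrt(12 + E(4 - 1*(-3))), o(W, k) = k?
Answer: sqrt(1559746) ≈ 1248.9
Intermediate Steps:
T = sqrt(19) (T = sqrt(12 + (4 - 1*(-3))) = sqrt(12 + (4 + 3)) = sqrt(12 + 7) = sqrt(19) ≈ 4.3589)
a(h) = h
A(D) = -1553 + 2*D**2 (A(D) = (D**2 + D**2) - 1553 = 2*D**2 - 1553 = -1553 + 2*D**2)
sqrt(A(a(T)) + 1561261) = sqrt((-1553 + 2*(sqrt(19))**2) + 1561261) = sqrt((-1553 + 2*19) + 1561261) = sqrt((-1553 + 38) + 1561261) = sqrt(-1515 + 1561261) = sqrt(1559746)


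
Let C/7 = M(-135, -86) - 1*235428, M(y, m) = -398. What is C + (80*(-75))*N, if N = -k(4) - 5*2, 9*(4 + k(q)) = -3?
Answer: -1616782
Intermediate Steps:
k(q) = -13/3 (k(q) = -4 + (⅑)*(-3) = -4 - ⅓ = -13/3)
N = -17/3 (N = -1*(-13/3) - 5*2 = 13/3 - 10 = -17/3 ≈ -5.6667)
C = -1650782 (C = 7*(-398 - 1*235428) = 7*(-398 - 235428) = 7*(-235826) = -1650782)
C + (80*(-75))*N = -1650782 + (80*(-75))*(-17/3) = -1650782 - 6000*(-17/3) = -1650782 + 34000 = -1616782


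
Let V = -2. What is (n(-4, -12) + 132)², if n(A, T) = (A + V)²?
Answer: 28224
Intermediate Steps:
n(A, T) = (-2 + A)² (n(A, T) = (A - 2)² = (-2 + A)²)
(n(-4, -12) + 132)² = ((-2 - 4)² + 132)² = ((-6)² + 132)² = (36 + 132)² = 168² = 28224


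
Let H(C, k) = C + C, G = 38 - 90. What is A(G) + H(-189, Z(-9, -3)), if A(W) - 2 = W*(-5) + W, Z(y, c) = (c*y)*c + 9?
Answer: -168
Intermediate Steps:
Z(y, c) = 9 + y*c**2 (Z(y, c) = y*c**2 + 9 = 9 + y*c**2)
G = -52
H(C, k) = 2*C
A(W) = 2 - 4*W (A(W) = 2 + (W*(-5) + W) = 2 + (-5*W + W) = 2 - 4*W)
A(G) + H(-189, Z(-9, -3)) = (2 - 4*(-52)) + 2*(-189) = (2 + 208) - 378 = 210 - 378 = -168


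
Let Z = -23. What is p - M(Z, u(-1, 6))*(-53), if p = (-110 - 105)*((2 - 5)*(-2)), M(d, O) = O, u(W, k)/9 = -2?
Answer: -2244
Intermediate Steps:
u(W, k) = -18 (u(W, k) = 9*(-2) = -18)
p = -1290 (p = -(-645)*(-2) = -215*6 = -1290)
p - M(Z, u(-1, 6))*(-53) = -1290 - (-18)*(-53) = -1290 - 1*954 = -1290 - 954 = -2244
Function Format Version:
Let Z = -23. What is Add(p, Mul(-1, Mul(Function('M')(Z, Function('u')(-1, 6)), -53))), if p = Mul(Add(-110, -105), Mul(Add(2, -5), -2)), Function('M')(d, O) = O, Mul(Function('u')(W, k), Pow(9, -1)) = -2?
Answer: -2244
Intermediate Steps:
Function('u')(W, k) = -18 (Function('u')(W, k) = Mul(9, -2) = -18)
p = -1290 (p = Mul(-215, Mul(-3, -2)) = Mul(-215, 6) = -1290)
Add(p, Mul(-1, Mul(Function('M')(Z, Function('u')(-1, 6)), -53))) = Add(-1290, Mul(-1, Mul(-18, -53))) = Add(-1290, Mul(-1, 954)) = Add(-1290, -954) = -2244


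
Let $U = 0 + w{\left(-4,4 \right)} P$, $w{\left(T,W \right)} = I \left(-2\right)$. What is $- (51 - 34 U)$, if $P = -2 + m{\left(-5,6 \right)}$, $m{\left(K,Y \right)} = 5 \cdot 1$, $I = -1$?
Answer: $153$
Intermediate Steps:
$m{\left(K,Y \right)} = 5$
$w{\left(T,W \right)} = 2$ ($w{\left(T,W \right)} = \left(-1\right) \left(-2\right) = 2$)
$P = 3$ ($P = -2 + 5 = 3$)
$U = 6$ ($U = 0 + 2 \cdot 3 = 0 + 6 = 6$)
$- (51 - 34 U) = - (51 - 204) = \left(-1\right) \left(-153\right) = 153$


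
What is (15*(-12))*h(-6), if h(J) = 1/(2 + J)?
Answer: 45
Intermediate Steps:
h(J) = 1/(2 + J)
(15*(-12))*h(-6) = (15*(-12))/(2 - 6) = -180/(-4) = -180*(-¼) = 45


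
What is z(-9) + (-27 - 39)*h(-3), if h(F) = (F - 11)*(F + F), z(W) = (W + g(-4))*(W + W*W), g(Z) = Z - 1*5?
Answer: -6840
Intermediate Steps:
g(Z) = -5 + Z (g(Z) = Z - 5 = -5 + Z)
z(W) = (-9 + W)*(W + W²) (z(W) = (W + (-5 - 4))*(W + W*W) = (W - 9)*(W + W²) = (-9 + W)*(W + W²))
h(F) = 2*F*(-11 + F) (h(F) = (-11 + F)*(2*F) = 2*F*(-11 + F))
z(-9) + (-27 - 39)*h(-3) = -9*(-9 + (-9)² - 8*(-9)) + (-27 - 39)*(2*(-3)*(-11 - 3)) = -9*(-9 + 81 + 72) - 132*(-3)*(-14) = -9*144 - 66*84 = -1296 - 5544 = -6840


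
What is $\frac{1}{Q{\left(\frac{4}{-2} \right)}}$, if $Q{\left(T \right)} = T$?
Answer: $- \frac{1}{2} \approx -0.5$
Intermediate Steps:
$\frac{1}{Q{\left(\frac{4}{-2} \right)}} = \frac{1}{4 \frac{1}{-2}} = \frac{1}{4 \left(- \frac{1}{2}\right)} = \frac{1}{-2} = - \frac{1}{2}$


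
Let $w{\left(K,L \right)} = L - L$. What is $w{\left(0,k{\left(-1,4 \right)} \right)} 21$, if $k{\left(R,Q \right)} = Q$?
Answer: $0$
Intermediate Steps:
$w{\left(K,L \right)} = 0$
$w{\left(0,k{\left(-1,4 \right)} \right)} 21 = 0 \cdot 21 = 0$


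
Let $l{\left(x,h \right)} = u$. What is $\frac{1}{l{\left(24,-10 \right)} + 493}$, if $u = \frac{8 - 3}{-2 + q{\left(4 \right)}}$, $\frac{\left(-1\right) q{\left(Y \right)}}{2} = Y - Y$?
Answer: $\frac{2}{981} \approx 0.0020387$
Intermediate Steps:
$q{\left(Y \right)} = 0$ ($q{\left(Y \right)} = - 2 \left(Y - Y\right) = \left(-2\right) 0 = 0$)
$u = - \frac{5}{2}$ ($u = \frac{8 - 3}{-2 + 0} = \frac{5}{-2} = 5 \left(- \frac{1}{2}\right) = - \frac{5}{2} \approx -2.5$)
$l{\left(x,h \right)} = - \frac{5}{2}$
$\frac{1}{l{\left(24,-10 \right)} + 493} = \frac{1}{- \frac{5}{2} + 493} = \frac{1}{\frac{981}{2}} = \frac{2}{981}$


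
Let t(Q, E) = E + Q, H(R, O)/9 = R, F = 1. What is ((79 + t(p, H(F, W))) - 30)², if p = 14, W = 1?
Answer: 5184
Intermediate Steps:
H(R, O) = 9*R
((79 + t(p, H(F, W))) - 30)² = ((79 + (9*1 + 14)) - 30)² = ((79 + (9 + 14)) - 30)² = ((79 + 23) - 30)² = (102 - 30)² = 72² = 5184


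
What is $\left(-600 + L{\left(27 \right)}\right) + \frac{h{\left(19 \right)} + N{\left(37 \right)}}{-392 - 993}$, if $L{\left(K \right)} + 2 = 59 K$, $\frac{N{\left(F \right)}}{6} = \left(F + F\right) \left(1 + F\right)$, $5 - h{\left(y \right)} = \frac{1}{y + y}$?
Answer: $\frac{10303001}{10526} \approx 978.81$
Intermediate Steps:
$h{\left(y \right)} = 5 - \frac{1}{2 y}$ ($h{\left(y \right)} = 5 - \frac{1}{y + y} = 5 - \frac{1}{2 y}$)
$N{\left(F \right)} = 12 F \left(1 + F\right)$ ($N{\left(F \right)} = 6 \left(F + F\right) \left(1 + F\right) = 6 \cdot 2 F \left(1 + F\right) = 12 F \left(1 + F\right)$)
$L{\left(K \right)} = -2 + 59 K$
$\left(-600 + L{\left(27 \right)}\right) + \frac{h{\left(19 \right)} + N{\left(37 \right)}}{-392 - 993} = \left(-600 + \left(-2 + 59 \cdot 27\right)\right) + \frac{\left(5 - \frac{1}{2 \cdot 19}\right) + 12 \cdot 37 \left(1 + 37\right)}{-392 - 993} = \left(-600 + \left(-2 + 1593\right)\right) + \frac{\left(5 - \frac{1}{38}\right) + 12 \cdot 37 \cdot 38}{-1385} = \left(-600 + 1591\right) + \left(\left(5 - \frac{1}{38}\right) + 16872\right) \left(- \frac{1}{1385}\right) = 991 + \left(\frac{189}{38} + 16872\right) \left(- \frac{1}{1385}\right) = 991 + \frac{641325}{38} \left(- \frac{1}{1385}\right) = 991 - \frac{128265}{10526} = \frac{10303001}{10526}$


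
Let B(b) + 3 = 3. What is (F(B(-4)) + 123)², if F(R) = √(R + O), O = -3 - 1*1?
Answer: 15125 + 492*I ≈ 15125.0 + 492.0*I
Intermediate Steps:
B(b) = 0 (B(b) = -3 + 3 = 0)
O = -4 (O = -3 - 1 = -4)
F(R) = √(-4 + R) (F(R) = √(R - 4) = √(-4 + R))
(F(B(-4)) + 123)² = (√(-4 + 0) + 123)² = (√(-4) + 123)² = (2*I + 123)² = (123 + 2*I)²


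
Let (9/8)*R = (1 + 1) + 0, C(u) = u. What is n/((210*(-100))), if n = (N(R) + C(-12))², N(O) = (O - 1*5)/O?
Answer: -48841/5376000 ≈ -0.0090850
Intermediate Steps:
R = 16/9 (R = 8*((1 + 1) + 0)/9 = 8*(2 + 0)/9 = (8/9)*2 = 16/9 ≈ 1.7778)
N(O) = (-5 + O)/O (N(O) = (O - 5)/O = (-5 + O)/O)
n = 48841/256 (n = ((-5 + 16/9)/(16/9) - 12)² = ((9/16)*(-29/9) - 12)² = (-29/16 - 12)² = (-221/16)² = 48841/256 ≈ 190.79)
n/((210*(-100))) = 48841/(256*((210*(-100)))) = (48841/256)/(-21000) = (48841/256)*(-1/21000) = -48841/5376000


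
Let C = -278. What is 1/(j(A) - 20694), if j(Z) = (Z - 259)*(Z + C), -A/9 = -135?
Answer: 1/875078 ≈ 1.1428e-6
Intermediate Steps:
A = 1215 (A = -9*(-135) = 1215)
j(Z) = (-278 + Z)*(-259 + Z) (j(Z) = (Z - 259)*(Z - 278) = (-259 + Z)*(-278 + Z) = (-278 + Z)*(-259 + Z))
1/(j(A) - 20694) = 1/((72002 + 1215² - 537*1215) - 20694) = 1/((72002 + 1476225 - 652455) - 20694) = 1/(895772 - 20694) = 1/875078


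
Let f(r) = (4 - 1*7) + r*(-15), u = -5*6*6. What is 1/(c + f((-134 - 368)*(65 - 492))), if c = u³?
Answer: -1/9047313 ≈ -1.1053e-7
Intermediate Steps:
u = -180 (u = -30*6 = -180)
f(r) = -3 - 15*r (f(r) = (4 - 7) - 15*r = -3 - 15*r)
c = -5832000 (c = (-180)³ = -5832000)
1/(c + f((-134 - 368)*(65 - 492))) = 1/(-5832000 + (-3 - 15*(-134 - 368)*(65 - 492))) = 1/(-5832000 + (-3 - (-7530)*(-427))) = 1/(-5832000 + (-3 - 15*214354)) = 1/(-5832000 + (-3 - 3215310)) = 1/(-5832000 - 3215313) = 1/(-9047313) = -1/9047313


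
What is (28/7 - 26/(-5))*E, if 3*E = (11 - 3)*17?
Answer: 6256/15 ≈ 417.07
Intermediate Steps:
E = 136/3 (E = ((11 - 3)*17)/3 = (8*17)/3 = (⅓)*136 = 136/3 ≈ 45.333)
(28/7 - 26/(-5))*E = (28/7 - 26/(-5))*(136/3) = (28*(⅐) - 26*(-⅕))*(136/3) = (4 + 26/5)*(136/3) = (46/5)*(136/3) = 6256/15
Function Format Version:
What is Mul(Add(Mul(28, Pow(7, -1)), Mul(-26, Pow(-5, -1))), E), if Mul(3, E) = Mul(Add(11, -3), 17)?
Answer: Rational(6256, 15) ≈ 417.07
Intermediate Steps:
E = Rational(136, 3) (E = Mul(Rational(1, 3), Mul(Add(11, -3), 17)) = Mul(Rational(1, 3), Mul(8, 17)) = Mul(Rational(1, 3), 136) = Rational(136, 3) ≈ 45.333)
Mul(Add(Mul(28, Pow(7, -1)), Mul(-26, Pow(-5, -1))), E) = Mul(Add(Mul(28, Pow(7, -1)), Mul(-26, Pow(-5, -1))), Rational(136, 3)) = Mul(Add(Mul(28, Rational(1, 7)), Mul(-26, Rational(-1, 5))), Rational(136, 3)) = Mul(Add(4, Rational(26, 5)), Rational(136, 3)) = Mul(Rational(46, 5), Rational(136, 3)) = Rational(6256, 15)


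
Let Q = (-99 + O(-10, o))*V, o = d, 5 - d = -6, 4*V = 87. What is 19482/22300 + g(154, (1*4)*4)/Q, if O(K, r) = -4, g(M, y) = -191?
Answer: 95807701/99915150 ≈ 0.95889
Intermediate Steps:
V = 87/4 (V = (¼)*87 = 87/4 ≈ 21.750)
d = 11 (d = 5 - 1*(-6) = 5 + 6 = 11)
o = 11
Q = -8961/4 (Q = (-99 - 4)*(87/4) = -103*87/4 = -8961/4 ≈ -2240.3)
19482/22300 + g(154, (1*4)*4)/Q = 19482/22300 - 191/(-8961/4) = 19482*(1/22300) - 191*(-4/8961) = 9741/11150 + 764/8961 = 95807701/99915150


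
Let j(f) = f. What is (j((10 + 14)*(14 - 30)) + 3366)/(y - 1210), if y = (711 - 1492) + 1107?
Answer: -1491/442 ≈ -3.3733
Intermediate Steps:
y = 326 (y = -781 + 1107 = 326)
(j((10 + 14)*(14 - 30)) + 3366)/(y - 1210) = ((10 + 14)*(14 - 30) + 3366)/(326 - 1210) = (24*(-16) + 3366)/(-884) = (-384 + 3366)*(-1/884) = 2982*(-1/884) = -1491/442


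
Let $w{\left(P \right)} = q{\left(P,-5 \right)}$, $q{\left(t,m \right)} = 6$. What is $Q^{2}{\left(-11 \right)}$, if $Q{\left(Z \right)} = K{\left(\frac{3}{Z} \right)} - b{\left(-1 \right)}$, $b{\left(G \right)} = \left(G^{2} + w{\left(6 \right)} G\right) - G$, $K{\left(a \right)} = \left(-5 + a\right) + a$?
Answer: $\frac{289}{121} \approx 2.3884$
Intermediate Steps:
$w{\left(P \right)} = 6$
$K{\left(a \right)} = -5 + 2 a$
$b{\left(G \right)} = G^{2} + 5 G$ ($b{\left(G \right)} = \left(G^{2} + 6 G\right) - G = G^{2} + 5 G$)
$Q{\left(Z \right)} = -1 + \frac{6}{Z}$ ($Q{\left(Z \right)} = \left(-5 + 2 \frac{3}{Z}\right) - - (5 - 1) = \left(-5 + \frac{6}{Z}\right) - \left(-1\right) 4 = \left(-5 + \frac{6}{Z}\right) - -4 = \left(-5 + \frac{6}{Z}\right) + 4 = -1 + \frac{6}{Z}$)
$Q^{2}{\left(-11 \right)} = \left(\frac{6 - -11}{-11}\right)^{2} = \left(- \frac{6 + 11}{11}\right)^{2} = \left(\left(- \frac{1}{11}\right) 17\right)^{2} = \left(- \frac{17}{11}\right)^{2} = \frac{289}{121}$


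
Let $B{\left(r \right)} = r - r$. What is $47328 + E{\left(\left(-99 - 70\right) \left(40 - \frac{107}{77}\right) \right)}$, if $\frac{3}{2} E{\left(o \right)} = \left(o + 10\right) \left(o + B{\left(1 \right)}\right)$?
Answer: $\frac{168317982698}{5929} \approx 2.8389 \cdot 10^{7}$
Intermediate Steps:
$B{\left(r \right)} = 0$
$E{\left(o \right)} = \frac{2 o \left(10 + o\right)}{3}$ ($E{\left(o \right)} = \frac{2 \left(o + 10\right) \left(o + 0\right)}{3} = \frac{2 \left(10 + o\right) o}{3} = \frac{2 o \left(10 + o\right)}{3}$)
$47328 + E{\left(\left(-99 - 70\right) \left(40 - \frac{107}{77}\right) \right)} = 47328 + \frac{2 \left(-99 - 70\right) \left(40 - \frac{107}{77}\right) \left(10 + \left(-99 - 70\right) \left(40 - \frac{107}{77}\right)\right)}{3} = 47328 + \frac{2 \left(- 169 \left(40 - \frac{107}{77}\right)\right) \left(10 - 169 \left(40 - \frac{107}{77}\right)\right)}{3} = 47328 + \frac{2 \left(\left(-169\right) \frac{2973}{77}\right) \left(10 - \frac{502437}{77}\right)}{3} = 47328 + \frac{2}{3} \left(- \frac{502437}{77}\right) \left(10 - \frac{502437}{77}\right) = 47328 + \frac{2}{3} \left(- \frac{502437}{77}\right) \left(- \frac{501667}{77}\right) = 47328 + \frac{168037374986}{5929} = \frac{168317982698}{5929}$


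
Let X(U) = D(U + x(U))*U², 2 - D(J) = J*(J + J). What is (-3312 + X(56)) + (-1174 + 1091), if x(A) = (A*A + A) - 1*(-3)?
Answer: -66288771395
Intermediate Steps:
x(A) = 3 + A + A² (x(A) = (A² + A) + 3 = (A + A²) + 3 = 3 + A + A²)
D(J) = 2 - 2*J² (D(J) = 2 - J*(J + J) = 2 - J*2*J = 2 - 2*J²)
X(U) = U²*(2 - 2*(3 + U² + 2*U)²) (X(U) = (2 - 2*(U + (3 + U + U²))²)*U² = (2 - 2*(3 + U² + 2*U)²)*U² = U²*(2 - 2*(3 + U² + 2*U)²))
(-3312 + X(56)) + (-1174 + 1091) = (-3312 + 2*56²*(1 - (3 + 56² + 2*56)²)) + (-1174 + 1091) = (-3312 + 2*3136*(1 - (3 + 3136 + 112)²)) - 83 = (-3312 + 2*3136*(1 - 1*3251²)) - 83 = (-3312 + 2*3136*(1 - 1*10569001)) - 83 = (-3312 + 2*3136*(1 - 10569001)) - 83 = (-3312 + 2*3136*(-10569000)) - 83 = (-3312 - 66288768000) - 83 = -66288771312 - 83 = -66288771395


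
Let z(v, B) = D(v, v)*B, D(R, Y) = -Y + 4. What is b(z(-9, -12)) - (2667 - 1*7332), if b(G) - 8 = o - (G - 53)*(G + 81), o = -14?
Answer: -11016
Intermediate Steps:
D(R, Y) = 4 - Y
z(v, B) = B*(4 - v) (z(v, B) = (4 - v)*B = B*(4 - v))
b(G) = -6 - (-53 + G)*(81 + G) (b(G) = 8 + (-14 - (G - 53)*(G + 81)) = 8 + (-14 - (-53 + G)*(81 + G)) = -6 - (-53 + G)*(81 + G))
b(z(-9, -12)) - (2667 - 1*7332) = (4287 - (-12*(4 - 1*(-9)))² - (-336)*(4 - 1*(-9))) - (2667 - 1*7332) = (4287 - (-12*(4 + 9))² - (-336)*(4 + 9)) - (2667 - 7332) = (4287 - (-12*13)² - (-336)*13) - 1*(-4665) = (4287 - 1*(-156)² - 28*(-156)) + 4665 = (4287 - 1*24336 + 4368) + 4665 = (4287 - 24336 + 4368) + 4665 = -15681 + 4665 = -11016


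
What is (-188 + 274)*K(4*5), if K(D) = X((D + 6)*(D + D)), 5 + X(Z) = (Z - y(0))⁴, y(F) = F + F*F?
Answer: 100607836159570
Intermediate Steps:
y(F) = F + F²
X(Z) = -5 + Z⁴ (X(Z) = -5 + (Z - 0*(1 + 0))⁴ = -5 + (Z - 0)⁴ = -5 + (Z - 1*0)⁴ = -5 + (Z + 0)⁴ = -5 + Z⁴)
K(D) = -5 + 16*D⁴*(6 + D)⁴ (K(D) = -5 + ((D + 6)*(D + D))⁴ = -5 + ((6 + D)*(2*D))⁴ = -5 + (2*D*(6 + D))⁴ = -5 + 16*D⁴*(6 + D)⁴)
(-188 + 274)*K(4*5) = (-188 + 274)*(-5 + 16*(4*5)⁴*(6 + 4*5)⁴) = 86*(-5 + 16*20⁴*(6 + 20)⁴) = 86*(-5 + 16*160000*26⁴) = 86*(-5 + 16*160000*456976) = 86*(-5 + 1169858560000) = 86*1169858559995 = 100607836159570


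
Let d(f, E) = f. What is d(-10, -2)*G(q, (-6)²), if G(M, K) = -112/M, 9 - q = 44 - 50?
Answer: 224/3 ≈ 74.667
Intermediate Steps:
q = 15 (q = 9 - (44 - 50) = 9 - 1*(-6) = 9 + 6 = 15)
d(-10, -2)*G(q, (-6)²) = -(-1120)/15 = -10*(-112/15) = 224/3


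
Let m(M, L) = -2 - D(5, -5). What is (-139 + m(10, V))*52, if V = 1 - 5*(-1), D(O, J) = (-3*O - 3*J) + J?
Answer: -7072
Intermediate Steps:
D(O, J) = -3*O - 2*J (D(O, J) = (-3*J - 3*O) + J = -3*O - 2*J)
V = 6 (V = 1 + 5 = 6)
m(M, L) = 3 (m(M, L) = -2 - (-3*5 - 2*(-5)) = -2 - (-15 + 10) = -2 - 1*(-5) = -2 + 5 = 3)
(-139 + m(10, V))*52 = (-139 + 3)*52 = -136*52 = -7072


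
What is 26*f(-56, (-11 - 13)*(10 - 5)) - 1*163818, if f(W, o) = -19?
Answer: -164312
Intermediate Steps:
26*f(-56, (-11 - 13)*(10 - 5)) - 1*163818 = 26*(-19) - 1*163818 = -494 - 163818 = -164312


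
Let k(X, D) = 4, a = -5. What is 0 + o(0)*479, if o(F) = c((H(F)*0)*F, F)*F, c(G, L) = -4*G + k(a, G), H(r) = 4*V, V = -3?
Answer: 0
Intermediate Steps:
H(r) = -12 (H(r) = 4*(-3) = -12)
c(G, L) = 4 - 4*G (c(G, L) = -4*G + 4 = 4 - 4*G)
o(F) = 4*F (o(F) = (4 - 4*(-12*0)*F)*F = (4 - 0*F)*F = (4 - 4*0)*F = (4 + 0)*F = 4*F)
0 + o(0)*479 = 0 + (4*0)*479 = 0 + 0*479 = 0 + 0 = 0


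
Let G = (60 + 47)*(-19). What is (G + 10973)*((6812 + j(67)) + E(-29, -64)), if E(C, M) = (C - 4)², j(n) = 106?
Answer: 71582580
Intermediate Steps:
E(C, M) = (-4 + C)²
G = -2033 (G = 107*(-19) = -2033)
(G + 10973)*((6812 + j(67)) + E(-29, -64)) = (-2033 + 10973)*((6812 + 106) + (-4 - 29)²) = 8940*(6918 + (-33)²) = 8940*(6918 + 1089) = 8940*8007 = 71582580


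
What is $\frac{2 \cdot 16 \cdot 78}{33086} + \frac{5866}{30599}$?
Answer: $\frac{135228790}{506199257} \approx 0.26715$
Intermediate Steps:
$\frac{2 \cdot 16 \cdot 78}{33086} + \frac{5866}{30599} = 32 \cdot 78 \cdot \frac{1}{33086} + 5866 \cdot \frac{1}{30599} = 2496 \cdot \frac{1}{33086} + \frac{5866}{30599} = \frac{1248}{16543} + \frac{5866}{30599} = \frac{135228790}{506199257}$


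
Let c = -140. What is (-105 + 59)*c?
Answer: 6440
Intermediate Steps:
(-105 + 59)*c = (-105 + 59)*(-140) = -46*(-140) = 6440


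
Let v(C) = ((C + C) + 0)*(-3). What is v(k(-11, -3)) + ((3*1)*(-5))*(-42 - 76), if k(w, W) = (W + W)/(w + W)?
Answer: 12372/7 ≈ 1767.4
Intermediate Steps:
k(w, W) = 2*W/(W + w) (k(w, W) = (2*W)/(W + w) = 2*W/(W + w))
v(C) = -6*C (v(C) = (2*C + 0)*(-3) = (2*C)*(-3) = -6*C)
v(k(-11, -3)) + ((3*1)*(-5))*(-42 - 76) = -12*(-3)/(-3 - 11) + ((3*1)*(-5))*(-42 - 76) = -12*(-3)/(-14) + (3*(-5))*(-118) = -12*(-3)*(-1)/14 - 15*(-118) = -6*3/7 + 1770 = -18/7 + 1770 = 12372/7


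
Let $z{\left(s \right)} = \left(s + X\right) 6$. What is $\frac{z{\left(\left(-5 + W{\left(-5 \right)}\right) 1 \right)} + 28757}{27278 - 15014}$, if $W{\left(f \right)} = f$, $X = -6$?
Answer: $\frac{28661}{12264} \approx 2.337$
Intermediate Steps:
$z{\left(s \right)} = -36 + 6 s$ ($z{\left(s \right)} = \left(s - 6\right) 6 = \left(-6 + s\right) 6 = -36 + 6 s$)
$\frac{z{\left(\left(-5 + W{\left(-5 \right)}\right) 1 \right)} + 28757}{27278 - 15014} = \frac{\left(-36 + 6 \left(-5 - 5\right) 1\right) + 28757}{27278 - 15014} = \frac{\left(-36 + 6 \left(\left(-10\right) 1\right)\right) + 28757}{12264} = \left(\left(-36 + 6 \left(-10\right)\right) + 28757\right) \frac{1}{12264} = \left(\left(-36 - 60\right) + 28757\right) \frac{1}{12264} = \left(-96 + 28757\right) \frac{1}{12264} = 28661 \cdot \frac{1}{12264} = \frac{28661}{12264}$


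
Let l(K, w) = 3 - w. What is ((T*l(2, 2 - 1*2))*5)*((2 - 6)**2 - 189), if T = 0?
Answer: 0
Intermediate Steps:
((T*l(2, 2 - 1*2))*5)*((2 - 6)**2 - 189) = ((0*(3 - (2 - 1*2)))*5)*((2 - 6)**2 - 189) = ((0*(3 - (2 - 2)))*5)*((-4)**2 - 189) = ((0*(3 - 1*0))*5)*(16 - 189) = ((0*(3 + 0))*5)*(-173) = ((0*3)*5)*(-173) = (0*5)*(-173) = 0*(-173) = 0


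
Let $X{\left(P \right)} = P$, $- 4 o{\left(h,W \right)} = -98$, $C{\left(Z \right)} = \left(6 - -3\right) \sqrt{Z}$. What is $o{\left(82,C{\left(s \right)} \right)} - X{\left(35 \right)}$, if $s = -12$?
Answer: $- \frac{21}{2} \approx -10.5$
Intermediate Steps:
$C{\left(Z \right)} = 9 \sqrt{Z}$ ($C{\left(Z \right)} = \left(6 + 3\right) \sqrt{Z} = 9 \sqrt{Z}$)
$o{\left(h,W \right)} = \frac{49}{2}$ ($o{\left(h,W \right)} = \left(- \frac{1}{4}\right) \left(-98\right) = \frac{49}{2}$)
$o{\left(82,C{\left(s \right)} \right)} - X{\left(35 \right)} = \frac{49}{2} - 35 = - \frac{21}{2}$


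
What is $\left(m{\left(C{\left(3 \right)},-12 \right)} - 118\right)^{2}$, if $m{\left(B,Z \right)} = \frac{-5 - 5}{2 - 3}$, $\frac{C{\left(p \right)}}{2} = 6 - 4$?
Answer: $11664$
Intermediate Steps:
$C{\left(p \right)} = 4$ ($C{\left(p \right)} = 2 \left(6 - 4\right) = 2 \cdot 2 = 4$)
$m{\left(B,Z \right)} = 10$ ($m{\left(B,Z \right)} = - \frac{10}{-1} = \left(-10\right) \left(-1\right) = 10$)
$\left(m{\left(C{\left(3 \right)},-12 \right)} - 118\right)^{2} = \left(10 - 118\right)^{2} = \left(-108\right)^{2} = 11664$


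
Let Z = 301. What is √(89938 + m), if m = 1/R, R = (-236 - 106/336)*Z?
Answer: 17*√662493677530/46139 ≈ 299.90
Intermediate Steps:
R = -1707143/24 (R = (-236 - 106/336)*301 = (-236 - 106*1/336)*301 = (-236 - 53/168)*301 = -39701/168*301 = -1707143/24 ≈ -71131.)
m = -24/1707143 (m = 1/(-1707143/24) = -24/1707143 ≈ -1.4059e-5)
√(89938 + m) = √(89938 - 24/1707143) = √(153537027110/1707143) = 17*√662493677530/46139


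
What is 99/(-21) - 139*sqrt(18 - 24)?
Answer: -33/7 - 139*I*sqrt(6) ≈ -4.7143 - 340.48*I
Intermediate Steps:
99/(-21) - 139*sqrt(18 - 24) = 99*(-1/21) - 139*I*sqrt(6) = -33/7 - 139*I*sqrt(6)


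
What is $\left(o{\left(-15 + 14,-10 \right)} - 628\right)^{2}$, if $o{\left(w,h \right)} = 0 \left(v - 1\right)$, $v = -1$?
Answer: $394384$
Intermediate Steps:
$o{\left(w,h \right)} = 0$ ($o{\left(w,h \right)} = 0 \left(-1 - 1\right) = 0 \left(-2\right) = 0$)
$\left(o{\left(-15 + 14,-10 \right)} - 628\right)^{2} = \left(0 - 628\right)^{2} = \left(-628\right)^{2} = 394384$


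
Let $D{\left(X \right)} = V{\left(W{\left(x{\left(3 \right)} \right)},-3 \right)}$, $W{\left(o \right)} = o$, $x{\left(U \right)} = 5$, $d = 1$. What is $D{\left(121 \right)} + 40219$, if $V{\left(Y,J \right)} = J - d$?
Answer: $40215$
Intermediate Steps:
$V{\left(Y,J \right)} = -1 + J$ ($V{\left(Y,J \right)} = J - 1 = -1 + J$)
$D{\left(X \right)} = -4$ ($D{\left(X \right)} = -1 - 3 = -4$)
$D{\left(121 \right)} + 40219 = -4 + 40219 = 40215$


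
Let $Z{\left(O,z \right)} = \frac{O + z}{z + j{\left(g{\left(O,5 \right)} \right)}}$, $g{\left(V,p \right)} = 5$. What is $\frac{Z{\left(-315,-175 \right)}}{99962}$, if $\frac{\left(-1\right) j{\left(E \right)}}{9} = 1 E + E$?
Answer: $\frac{49}{2648993} \approx 1.8498 \cdot 10^{-5}$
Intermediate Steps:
$j{\left(E \right)} = - 18 E$ ($j{\left(E \right)} = - 9 \left(1 E + E\right) = - 9 \left(E + E\right) = - 9 \cdot 2 E = - 18 E$)
$Z{\left(O,z \right)} = \frac{O + z}{-90 + z}$ ($Z{\left(O,z \right)} = \frac{O + z}{z - 90} = \frac{O + z}{-90 + z}$)
$\frac{Z{\left(-315,-175 \right)}}{99962} = \frac{\frac{1}{-90 - 175} \left(-315 - 175\right)}{99962} = \frac{1}{-265} \left(-490\right) \frac{1}{99962} = \left(- \frac{1}{265}\right) \left(-490\right) \frac{1}{99962} = \frac{98}{53} \cdot \frac{1}{99962} = \frac{49}{2648993}$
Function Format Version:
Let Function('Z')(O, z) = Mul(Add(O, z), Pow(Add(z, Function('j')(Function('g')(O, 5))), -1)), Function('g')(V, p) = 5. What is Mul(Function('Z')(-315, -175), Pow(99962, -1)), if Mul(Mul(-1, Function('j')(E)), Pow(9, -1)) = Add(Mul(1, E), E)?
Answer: Rational(49, 2648993) ≈ 1.8498e-5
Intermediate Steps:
Function('j')(E) = Mul(-18, E) (Function('j')(E) = Mul(-9, Add(Mul(1, E), E)) = Mul(-9, Add(E, E)) = Mul(-9, Mul(2, E)) = Mul(-18, E))
Function('Z')(O, z) = Mul(Pow(Add(-90, z), -1), Add(O, z)) (Function('Z')(O, z) = Mul(Add(O, z), Pow(Add(z, Mul(-18, 5)), -1)) = Mul(Add(O, z), Pow(Add(z, -90), -1)) = Mul(Add(O, z), Pow(Add(-90, z), -1)) = Mul(Pow(Add(-90, z), -1), Add(O, z)))
Mul(Function('Z')(-315, -175), Pow(99962, -1)) = Mul(Mul(Pow(Add(-90, -175), -1), Add(-315, -175)), Pow(99962, -1)) = Mul(Mul(Pow(-265, -1), -490), Rational(1, 99962)) = Mul(Mul(Rational(-1, 265), -490), Rational(1, 99962)) = Mul(Rational(98, 53), Rational(1, 99962)) = Rational(49, 2648993)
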